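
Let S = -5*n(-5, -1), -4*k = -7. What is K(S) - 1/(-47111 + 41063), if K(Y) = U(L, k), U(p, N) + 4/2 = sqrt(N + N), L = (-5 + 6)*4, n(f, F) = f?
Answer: -12095/6048 + sqrt(14)/2 ≈ -0.12901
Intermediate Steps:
k = 7/4 (k = -1/4*(-7) = 7/4 ≈ 1.7500)
S = 25 (S = -5*(-5) = 25)
L = 4 (L = 1*4 = 4)
U(p, N) = -2 + sqrt(2)*sqrt(N) (U(p, N) = -2 + sqrt(N + N) = -2 + sqrt(2*N) = -2 + sqrt(2)*sqrt(N))
K(Y) = -2 + sqrt(14)/2 (K(Y) = -2 + sqrt(2)*sqrt(7/4) = -2 + sqrt(2)*(sqrt(7)/2) = -2 + sqrt(14)/2)
K(S) - 1/(-47111 + 41063) = (-2 + sqrt(14)/2) - 1/(-47111 + 41063) = (-2 + sqrt(14)/2) - 1/(-6048) = (-2 + sqrt(14)/2) - 1*(-1/6048) = (-2 + sqrt(14)/2) + 1/6048 = -12095/6048 + sqrt(14)/2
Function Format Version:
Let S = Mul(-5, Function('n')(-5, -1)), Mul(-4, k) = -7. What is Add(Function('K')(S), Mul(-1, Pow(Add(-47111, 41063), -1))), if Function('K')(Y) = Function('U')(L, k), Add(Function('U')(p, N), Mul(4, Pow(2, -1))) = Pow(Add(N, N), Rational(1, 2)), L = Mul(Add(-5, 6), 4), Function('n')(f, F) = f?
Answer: Add(Rational(-12095, 6048), Mul(Rational(1, 2), Pow(14, Rational(1, 2)))) ≈ -0.12901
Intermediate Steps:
k = Rational(7, 4) (k = Mul(Rational(-1, 4), -7) = Rational(7, 4) ≈ 1.7500)
S = 25 (S = Mul(-5, -5) = 25)
L = 4 (L = Mul(1, 4) = 4)
Function('U')(p, N) = Add(-2, Mul(Pow(2, Rational(1, 2)), Pow(N, Rational(1, 2)))) (Function('U')(p, N) = Add(-2, Pow(Add(N, N), Rational(1, 2))) = Add(-2, Pow(Mul(2, N), Rational(1, 2))) = Add(-2, Mul(Pow(2, Rational(1, 2)), Pow(N, Rational(1, 2)))))
Function('K')(Y) = Add(-2, Mul(Rational(1, 2), Pow(14, Rational(1, 2)))) (Function('K')(Y) = Add(-2, Mul(Pow(2, Rational(1, 2)), Pow(Rational(7, 4), Rational(1, 2)))) = Add(-2, Mul(Pow(2, Rational(1, 2)), Mul(Rational(1, 2), Pow(7, Rational(1, 2))))) = Add(-2, Mul(Rational(1, 2), Pow(14, Rational(1, 2)))))
Add(Function('K')(S), Mul(-1, Pow(Add(-47111, 41063), -1))) = Add(Add(-2, Mul(Rational(1, 2), Pow(14, Rational(1, 2)))), Mul(-1, Pow(Add(-47111, 41063), -1))) = Add(Add(-2, Mul(Rational(1, 2), Pow(14, Rational(1, 2)))), Mul(-1, Pow(-6048, -1))) = Add(Add(-2, Mul(Rational(1, 2), Pow(14, Rational(1, 2)))), Mul(-1, Rational(-1, 6048))) = Add(Add(-2, Mul(Rational(1, 2), Pow(14, Rational(1, 2)))), Rational(1, 6048)) = Add(Rational(-12095, 6048), Mul(Rational(1, 2), Pow(14, Rational(1, 2))))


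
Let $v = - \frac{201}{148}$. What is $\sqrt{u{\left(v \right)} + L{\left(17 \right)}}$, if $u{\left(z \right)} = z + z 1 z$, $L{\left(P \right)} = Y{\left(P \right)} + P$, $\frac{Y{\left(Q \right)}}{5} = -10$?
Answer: $\frac{3 i \sqrt{79131}}{148} \approx 5.7021 i$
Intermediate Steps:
$Y{\left(Q \right)} = -50$ ($Y{\left(Q \right)} = 5 \left(-10\right) = -50$)
$L{\left(P \right)} = -50 + P$
$v = - \frac{201}{148}$ ($v = \left(-201\right) \frac{1}{148} = - \frac{201}{148} \approx -1.3581$)
$u{\left(z \right)} = z + z^{2}$ ($u{\left(z \right)} = z + z z = z + z^{2}$)
$\sqrt{u{\left(v \right)} + L{\left(17 \right)}} = \sqrt{- \frac{201 \left(1 - \frac{201}{148}\right)}{148} + \left(-50 + 17\right)} = \sqrt{\left(- \frac{201}{148}\right) \left(- \frac{53}{148}\right) - 33} = \sqrt{\frac{10653}{21904} - 33} = \sqrt{- \frac{712179}{21904}} = \frac{3 i \sqrt{79131}}{148}$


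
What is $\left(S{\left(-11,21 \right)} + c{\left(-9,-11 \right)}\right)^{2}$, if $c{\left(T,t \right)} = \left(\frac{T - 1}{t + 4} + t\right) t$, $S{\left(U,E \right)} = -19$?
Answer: $\frac{364816}{49} \approx 7445.2$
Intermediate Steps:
$c{\left(T,t \right)} = t \left(t + \frac{-1 + T}{4 + t}\right)$ ($c{\left(T,t \right)} = \left(\frac{-1 + T}{4 + t} + t\right) t = \left(t + \frac{-1 + T}{4 + t}\right) t = t \left(t + \frac{-1 + T}{4 + t}\right)$)
$\left(S{\left(-11,21 \right)} + c{\left(-9,-11 \right)}\right)^{2} = \left(-19 - \frac{11 \left(-1 - 9 + \left(-11\right)^{2} + 4 \left(-11\right)\right)}{4 - 11}\right)^{2} = \left(-19 - \frac{11 \left(-1 - 9 + 121 - 44\right)}{-7}\right)^{2} = \left(-19 - \left(- \frac{11}{7}\right) 67\right)^{2} = \left(-19 + \frac{737}{7}\right)^{2} = \left(\frac{604}{7}\right)^{2} = \frac{364816}{49}$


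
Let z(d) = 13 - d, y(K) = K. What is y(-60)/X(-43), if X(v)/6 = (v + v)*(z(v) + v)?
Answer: 5/559 ≈ 0.0089445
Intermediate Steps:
X(v) = 156*v (X(v) = 6*((v + v)*((13 - v) + v)) = 6*((2*v)*13) = 6*(26*v) = 156*v)
y(-60)/X(-43) = -60/(156*(-43)) = -60/(-6708) = -60*(-1/6708) = 5/559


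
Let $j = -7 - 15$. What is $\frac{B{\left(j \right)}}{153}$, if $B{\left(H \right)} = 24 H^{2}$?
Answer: $\frac{3872}{51} \approx 75.922$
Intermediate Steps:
$j = -22$ ($j = -7 - 15 = -22$)
$\frac{B{\left(j \right)}}{153} = \frac{24 \left(-22\right)^{2}}{153} = 24 \cdot 484 \cdot \frac{1}{153} = 11616 \cdot \frac{1}{153} = \frac{3872}{51}$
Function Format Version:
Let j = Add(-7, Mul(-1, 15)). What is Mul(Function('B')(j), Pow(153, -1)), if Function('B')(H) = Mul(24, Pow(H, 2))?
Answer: Rational(3872, 51) ≈ 75.922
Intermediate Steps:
j = -22 (j = Add(-7, -15) = -22)
Mul(Function('B')(j), Pow(153, -1)) = Mul(Mul(24, Pow(-22, 2)), Pow(153, -1)) = Mul(Mul(24, 484), Rational(1, 153)) = Mul(11616, Rational(1, 153)) = Rational(3872, 51)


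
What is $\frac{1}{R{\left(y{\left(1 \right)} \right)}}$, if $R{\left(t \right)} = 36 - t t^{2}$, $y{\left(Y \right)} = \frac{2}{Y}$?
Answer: $\frac{1}{28} \approx 0.035714$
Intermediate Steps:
$R{\left(t \right)} = 36 - t^{3}$
$\frac{1}{R{\left(y{\left(1 \right)} \right)}} = \frac{1}{36 - \left(\frac{2}{1}\right)^{3}} = \frac{1}{36 - \left(2 \cdot 1\right)^{3}} = \frac{1}{36 - 2^{3}} = \frac{1}{36 - 8} = \frac{1}{28}$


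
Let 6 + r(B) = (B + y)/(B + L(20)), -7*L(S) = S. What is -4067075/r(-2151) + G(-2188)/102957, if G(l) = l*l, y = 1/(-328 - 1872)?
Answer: 13889944435452277592/17079638966301 ≈ 8.1325e+5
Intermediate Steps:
y = -1/2200 (y = 1/(-2200) = -1/2200 ≈ -0.00045455)
L(S) = -S/7
G(l) = l²
r(B) = -6 + (-1/2200 + B)/(-20/7 + B) (r(B) = -6 + (B - 1/2200)/(B - ⅐*20) = -6 + (-1/2200 + B)/(B - 20/7) = -6 + (-1/2200 + B)/(-20/7 + B))
-4067075/r(-2151) + G(-2188)/102957 = -4067075*2200*(-20 + 7*(-2151))/(263993 - 77000*(-2151)) + (-2188)²/102957 = -4067075*2200*(-20 - 15057)/(263993 + 165627000) + 4787344*(1/102957) = -4067075/((1/2200)*165890993/(-15077)) + 4787344/102957 = -4067075/((1/2200)*(-1/15077)*165890993) + 4787344/102957 = -4067075/(-165890993/33169400) + 4787344/102957 = -4067075*(-33169400/165890993) + 4787344/102957 = 134902437505000/165890993 + 4787344/102957 = 13889944435452277592/17079638966301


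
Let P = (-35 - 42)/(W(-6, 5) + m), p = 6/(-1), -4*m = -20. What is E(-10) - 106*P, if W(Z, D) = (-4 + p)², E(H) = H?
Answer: 1016/15 ≈ 67.733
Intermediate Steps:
m = 5 (m = -¼*(-20) = 5)
p = -6 (p = 6*(-1) = -6)
W(Z, D) = 100 (W(Z, D) = (-4 - 6)² = (-10)² = 100)
P = -11/15 (P = (-35 - 42)/(100 + 5) = -77/105 = -77*1/105 = -11/15 ≈ -0.73333)
E(-10) - 106*P = -10 - 106*(-11/15) = -10 + 1166/15 = 1016/15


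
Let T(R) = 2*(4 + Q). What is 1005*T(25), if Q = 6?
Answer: 20100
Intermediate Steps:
T(R) = 20 (T(R) = 2*(4 + 6) = 2*10 = 20)
1005*T(25) = 1005*20 = 20100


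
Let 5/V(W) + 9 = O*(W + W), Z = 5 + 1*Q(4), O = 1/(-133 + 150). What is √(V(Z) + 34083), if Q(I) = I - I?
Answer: 2*√174237778/143 ≈ 184.61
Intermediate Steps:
O = 1/17 ≈ 0.058824
Q(I) = 0
Z = 5 (Z = 5 + 1*0 = 5 + 0 = 5)
V(W) = 5/(-9 + 2*W/17) (V(W) = 5/(-9 + (W + W)/17) = 5/(-9 + (2*W)/17) = 5/(-9 + 2*W/17))
√(V(Z) + 34083) = √(85/(-153 + 2*5) + 34083) = √(85/(-153 + 10) + 34083) = √(85/(-143) + 34083) = √(85*(-1/143) + 34083) = √(-85/143 + 34083) = √(4873784/143) = 2*√174237778/143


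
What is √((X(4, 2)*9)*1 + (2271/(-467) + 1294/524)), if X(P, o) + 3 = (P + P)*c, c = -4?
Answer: I*√4751539650502/122354 ≈ 17.816*I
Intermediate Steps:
X(P, o) = -3 - 8*P (X(P, o) = -3 + (P + P)*(-4) = -3 + (2*P)*(-4) = -3 - 8*P)
√((X(4, 2)*9)*1 + (2271/(-467) + 1294/524)) = √(((-3 - 8*4)*9)*1 + (2271/(-467) + 1294/524)) = √(((-3 - 32)*9)*1 + (2271*(-1/467) + 1294*(1/524))) = √(-35*9*1 + (-2271/467 + 647/262)) = √(-315*1 - 292853/122354) = √(-315 - 292853/122354) = √(-38834363/122354) = I*√4751539650502/122354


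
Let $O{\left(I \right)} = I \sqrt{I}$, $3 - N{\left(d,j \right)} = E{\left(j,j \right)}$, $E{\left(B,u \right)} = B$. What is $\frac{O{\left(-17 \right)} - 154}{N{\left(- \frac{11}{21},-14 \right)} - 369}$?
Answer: $\frac{7}{16} + \frac{17 i \sqrt{17}}{352} \approx 0.4375 + 0.19913 i$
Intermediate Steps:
$N{\left(d,j \right)} = 3 - j$
$O{\left(I \right)} = I^{\frac{3}{2}}$
$\frac{O{\left(-17 \right)} - 154}{N{\left(- \frac{11}{21},-14 \right)} - 369} = \frac{\left(-17\right)^{\frac{3}{2}} - 154}{\left(3 - -14\right) - 369} = \frac{- 17 i \sqrt{17} - 154}{\left(3 + 14\right) - 369} = \frac{-154 - 17 i \sqrt{17}}{17 - 369} = \frac{-154 - 17 i \sqrt{17}}{-352} = \left(-154 - 17 i \sqrt{17}\right) \left(- \frac{1}{352}\right) = \frac{7}{16} + \frac{17 i \sqrt{17}}{352}$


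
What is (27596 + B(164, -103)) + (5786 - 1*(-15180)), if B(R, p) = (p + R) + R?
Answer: 48787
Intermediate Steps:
B(R, p) = p + 2*R (B(R, p) = (R + p) + R = p + 2*R)
(27596 + B(164, -103)) + (5786 - 1*(-15180)) = (27596 + (-103 + 2*164)) + (5786 - 1*(-15180)) = (27596 + (-103 + 328)) + (5786 + 15180) = (27596 + 225) + 20966 = 27821 + 20966 = 48787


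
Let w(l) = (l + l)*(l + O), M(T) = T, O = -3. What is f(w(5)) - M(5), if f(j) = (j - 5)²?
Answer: 220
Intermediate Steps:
w(l) = 2*l*(-3 + l) (w(l) = (l + l)*(l - 3) = (2*l)*(-3 + l) = 2*l*(-3 + l))
f(j) = (-5 + j)²
f(w(5)) - M(5) = (-5 + 2*5*(-3 + 5))² - 1*5 = (-5 + 2*5*2)² - 5 = (-5 + 20)² - 5 = 15² - 5 = 225 - 5 = 220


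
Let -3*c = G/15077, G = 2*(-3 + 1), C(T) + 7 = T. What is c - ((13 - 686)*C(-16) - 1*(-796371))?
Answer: -36720787346/45231 ≈ -8.1185e+5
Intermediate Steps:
C(T) = -7 + T
G = -4 (G = 2*(-2) = -4)
c = 4/45231 (c = -(-4)/(3*15077) = -1/3*(-4/15077) = 4/45231 ≈ 8.8435e-5)
c - ((13 - 686)*C(-16) - 1*(-796371)) = 4/45231 - ((13 - 686)*(-7 - 16) - 1*(-796371)) = 4/45231 - (-673*(-23) + 796371) = 4/45231 - (15479 + 796371) = 4/45231 - 1*811850 = 4/45231 - 811850 = -36720787346/45231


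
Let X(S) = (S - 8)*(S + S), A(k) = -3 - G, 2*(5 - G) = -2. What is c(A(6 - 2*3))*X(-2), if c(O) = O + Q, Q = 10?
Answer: 40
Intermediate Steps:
G = 6 (G = 5 - 1/2*(-2) = 5 + 1 = 6)
A(k) = -9 (A(k) = -3 - 1*6 = -3 - 6 = -9)
c(O) = 10 + O (c(O) = O + 10 = 10 + O)
X(S) = 2*S*(-8 + S) (X(S) = (-8 + S)*(2*S) = 2*S*(-8 + S))
c(A(6 - 2*3))*X(-2) = (10 - 9)*(2*(-2)*(-8 - 2)) = 1*(2*(-2)*(-10)) = 1*40 = 40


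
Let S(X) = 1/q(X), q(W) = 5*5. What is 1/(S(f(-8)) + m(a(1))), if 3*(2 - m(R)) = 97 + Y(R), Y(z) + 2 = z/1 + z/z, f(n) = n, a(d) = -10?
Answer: -75/1997 ≈ -0.037556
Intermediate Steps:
q(W) = 25
S(X) = 1/25
Y(z) = -1 + z (Y(z) = -2 + (z/1 + z/z) = -2 + (z*1 + 1) = -2 + (z + 1) = -2 + (1 + z) = -1 + z)
m(R) = -30 - R/3 (m(R) = 2 - (97 + (-1 + R))/3 = 2 - (96 + R)/3 = 2 + (-32 - R/3) = -30 - R/3)
1/(S(f(-8)) + m(a(1))) = 1/(1/25 + (-30 - 1/3*(-10))) = 1/(1/25 + (-30 + 10/3)) = 1/(1/25 - 80/3) = 1/(-1997/75) = -75/1997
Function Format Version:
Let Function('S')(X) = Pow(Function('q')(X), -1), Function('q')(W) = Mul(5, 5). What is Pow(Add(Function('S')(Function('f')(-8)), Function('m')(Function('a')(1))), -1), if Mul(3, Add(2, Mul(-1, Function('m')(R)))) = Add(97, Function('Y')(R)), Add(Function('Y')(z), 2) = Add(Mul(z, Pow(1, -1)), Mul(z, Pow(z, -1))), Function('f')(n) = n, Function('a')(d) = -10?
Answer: Rational(-75, 1997) ≈ -0.037556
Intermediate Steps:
Function('q')(W) = 25
Function('S')(X) = Rational(1, 25) (Function('S')(X) = Pow(25, -1) = Rational(1, 25))
Function('Y')(z) = Add(-1, z) (Function('Y')(z) = Add(-2, Add(Mul(z, Pow(1, -1)), Mul(z, Pow(z, -1)))) = Add(-2, Add(Mul(z, 1), 1)) = Add(-2, Add(z, 1)) = Add(-2, Add(1, z)) = Add(-1, z))
Function('m')(R) = Add(-30, Mul(Rational(-1, 3), R)) (Function('m')(R) = Add(2, Mul(Rational(-1, 3), Add(97, Add(-1, R)))) = Add(2, Mul(Rational(-1, 3), Add(96, R))) = Add(2, Add(-32, Mul(Rational(-1, 3), R))) = Add(-30, Mul(Rational(-1, 3), R)))
Pow(Add(Function('S')(Function('f')(-8)), Function('m')(Function('a')(1))), -1) = Pow(Add(Rational(1, 25), Add(-30, Mul(Rational(-1, 3), -10))), -1) = Pow(Add(Rational(1, 25), Add(-30, Rational(10, 3))), -1) = Pow(Add(Rational(1, 25), Rational(-80, 3)), -1) = Pow(Rational(-1997, 75), -1) = Rational(-75, 1997)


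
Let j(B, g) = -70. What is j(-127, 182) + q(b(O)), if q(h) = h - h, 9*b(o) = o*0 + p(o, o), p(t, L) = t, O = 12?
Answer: -70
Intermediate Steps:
b(o) = o/9 (b(o) = (o*0 + o)/9 = (0 + o)/9 = o/9)
q(h) = 0
j(-127, 182) + q(b(O)) = -70 + 0 = -70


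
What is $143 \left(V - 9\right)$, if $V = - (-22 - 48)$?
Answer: $8723$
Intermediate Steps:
$V = 70$ ($V = - (-22 - 48) = \left(-1\right) \left(-70\right) = 70$)
$143 \left(V - 9\right) = 143 \left(70 - 9\right) = 143 \cdot 61 = 8723$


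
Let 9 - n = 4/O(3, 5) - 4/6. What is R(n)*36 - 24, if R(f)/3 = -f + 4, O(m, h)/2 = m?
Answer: -564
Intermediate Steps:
O(m, h) = 2*m
n = 9 (n = 9 - (4/((2*3)) - 4/6) = 9 - (4/6 - 4*⅙) = 9 - (4*(⅙) - ⅔) = 9 - (⅔ - ⅔) = 9 - 1*0 = 9 + 0 = 9)
R(f) = 12 - 3*f (R(f) = 3*(-f + 4) = 3*(4 - f) = 12 - 3*f)
R(n)*36 - 24 = (12 - 3*9)*36 - 24 = (12 - 27)*36 - 24 = -15*36 - 24 = -540 - 24 = -564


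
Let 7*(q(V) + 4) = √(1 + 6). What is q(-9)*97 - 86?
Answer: -474 + 97*√7/7 ≈ -437.34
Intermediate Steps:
q(V) = -4 + √7/7 (q(V) = -4 + √(1 + 6)/7 = -4 + √7/7)
q(-9)*97 - 86 = (-4 + √7/7)*97 - 86 = (-388 + 97*√7/7) - 86 = -474 + 97*√7/7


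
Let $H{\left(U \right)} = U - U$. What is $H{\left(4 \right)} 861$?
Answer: $0$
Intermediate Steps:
$H{\left(U \right)} = 0$
$H{\left(4 \right)} 861 = 0 \cdot 861 = 0$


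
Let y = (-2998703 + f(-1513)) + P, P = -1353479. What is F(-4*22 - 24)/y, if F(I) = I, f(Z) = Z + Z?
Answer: 14/544401 ≈ 2.5716e-5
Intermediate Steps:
f(Z) = 2*Z
y = -4355208 (y = (-2998703 + 2*(-1513)) - 1353479 = (-2998703 - 3026) - 1353479 = -3001729 - 1353479 = -4355208)
F(-4*22 - 24)/y = (-4*22 - 24)/(-4355208) = (-88 - 24)*(-1/4355208) = -112*(-1/4355208) = 14/544401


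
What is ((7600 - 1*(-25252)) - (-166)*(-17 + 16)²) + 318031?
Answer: 351049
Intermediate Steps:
((7600 - 1*(-25252)) - (-166)*(-17 + 16)²) + 318031 = ((7600 + 25252) - (-166)*(-1)²) + 318031 = (32852 - (-166)) + 318031 = (32852 - 1*(-166)) + 318031 = (32852 + 166) + 318031 = 33018 + 318031 = 351049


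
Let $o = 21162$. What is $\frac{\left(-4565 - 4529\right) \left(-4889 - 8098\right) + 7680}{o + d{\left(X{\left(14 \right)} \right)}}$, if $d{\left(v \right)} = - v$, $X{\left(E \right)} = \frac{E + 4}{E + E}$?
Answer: $\frac{551186804}{98753} \approx 5581.5$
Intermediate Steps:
$X{\left(E \right)} = \frac{4 + E}{2 E}$
$\frac{\left(-4565 - 4529\right) \left(-4889 - 8098\right) + 7680}{o + d{\left(X{\left(14 \right)} \right)}} = \frac{\left(-4565 - 4529\right) \left(-4889 - 8098\right) + 7680}{21162 - \frac{4 + 14}{2 \cdot 14}} = \frac{\left(-9094\right) \left(-12987\right) + 7680}{21162 - \frac{1}{2} \cdot \frac{1}{14} \cdot 18} = \frac{118103778 + 7680}{21162 - \frac{9}{14}} = \frac{118111458}{21162 - \frac{9}{14}} = \frac{118111458}{\frac{296259}{14}} = 118111458 \cdot \frac{14}{296259} = \frac{551186804}{98753}$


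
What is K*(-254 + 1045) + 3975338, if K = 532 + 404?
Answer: 4715714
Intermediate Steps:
K = 936
K*(-254 + 1045) + 3975338 = 936*(-254 + 1045) + 3975338 = 936*791 + 3975338 = 740376 + 3975338 = 4715714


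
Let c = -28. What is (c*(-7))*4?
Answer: 784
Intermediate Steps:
(c*(-7))*4 = -28*(-7)*4 = 196*4 = 784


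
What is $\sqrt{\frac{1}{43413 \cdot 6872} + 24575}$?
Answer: $\frac{\sqrt{546813758368310618334}}{149167068} \approx 156.76$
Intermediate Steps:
$\sqrt{\frac{1}{43413 \cdot 6872} + 24575} = \sqrt{\frac{1}{43413} \cdot \frac{1}{6872} + 24575} = \sqrt{\frac{1}{298334136} + 24575} = \sqrt{\frac{7331561392201}{298334136}} = \frac{\sqrt{546813758368310618334}}{149167068}$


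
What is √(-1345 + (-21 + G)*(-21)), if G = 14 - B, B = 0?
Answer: I*√1198 ≈ 34.612*I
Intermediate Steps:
G = 14 (G = 14 - 1*0 = 14 + 0 = 14)
√(-1345 + (-21 + G)*(-21)) = √(-1345 + (-21 + 14)*(-21)) = √(-1345 - 7*(-21)) = √(-1345 + 147) = √(-1198) = I*√1198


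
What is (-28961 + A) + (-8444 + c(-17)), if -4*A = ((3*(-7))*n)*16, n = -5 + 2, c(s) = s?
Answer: -37674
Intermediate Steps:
n = -3
A = -252 (A = -(3*(-7))*(-3)*16/4 = -(-21*(-3))*16/4 = -63*16/4 = -1/4*1008 = -252)
(-28961 + A) + (-8444 + c(-17)) = (-28961 - 252) + (-8444 - 17) = -29213 - 8461 = -37674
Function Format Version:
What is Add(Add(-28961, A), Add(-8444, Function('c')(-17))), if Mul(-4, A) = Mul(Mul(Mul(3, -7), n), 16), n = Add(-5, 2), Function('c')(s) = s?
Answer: -37674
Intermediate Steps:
n = -3
A = -252 (A = Mul(Rational(-1, 4), Mul(Mul(Mul(3, -7), -3), 16)) = Mul(Rational(-1, 4), Mul(Mul(-21, -3), 16)) = Mul(Rational(-1, 4), Mul(63, 16)) = Mul(Rational(-1, 4), 1008) = -252)
Add(Add(-28961, A), Add(-8444, Function('c')(-17))) = Add(Add(-28961, -252), Add(-8444, -17)) = Add(-29213, -8461) = -37674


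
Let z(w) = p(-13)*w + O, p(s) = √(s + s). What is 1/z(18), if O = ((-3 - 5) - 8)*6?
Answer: -4/735 - I*√26/980 ≈ -0.0054422 - 0.0052031*I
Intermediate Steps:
O = -96 (O = (-8 - 8)*6 = -16*6 = -96)
p(s) = √2*√s (p(s) = √(2*s) = √2*√s)
z(w) = -96 + I*w*√26 (z(w) = (√2*√(-13))*w - 96 = (√2*(I*√13))*w - 96 = (I*√26)*w - 96 = I*w*√26 - 96 = -96 + I*w*√26)
1/z(18) = 1/(-96 + I*18*√26) = 1/(-96 + 18*I*√26)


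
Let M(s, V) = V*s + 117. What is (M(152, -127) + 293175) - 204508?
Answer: 69480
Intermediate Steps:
M(s, V) = 117 + V*s
(M(152, -127) + 293175) - 204508 = ((117 - 127*152) + 293175) - 204508 = ((117 - 19304) + 293175) - 204508 = (-19187 + 293175) - 204508 = 273988 - 204508 = 69480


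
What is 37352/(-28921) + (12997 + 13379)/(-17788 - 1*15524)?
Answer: -83628755/40142348 ≈ -2.0833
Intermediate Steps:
37352/(-28921) + (12997 + 13379)/(-17788 - 1*15524) = 37352*(-1/28921) + 26376/(-17788 - 15524) = -37352/28921 + 26376/(-33312) = -37352/28921 + 26376*(-1/33312) = -37352/28921 - 1099/1388 = -83628755/40142348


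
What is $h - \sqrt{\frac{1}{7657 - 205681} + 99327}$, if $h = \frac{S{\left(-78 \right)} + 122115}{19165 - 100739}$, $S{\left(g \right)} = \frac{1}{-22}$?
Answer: $- \frac{2686529}{1794628} - \frac{\sqrt{973739942205582}}{99012} \approx -316.66$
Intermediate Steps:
$S{\left(g \right)} = - \frac{1}{22}$
$h = - \frac{2686529}{1794628}$ ($h = \frac{- \frac{1}{22} + 122115}{19165 - 100739} = \frac{2686529}{22 \left(-81574\right)} = \frac{2686529}{22} \left(- \frac{1}{81574}\right) = - \frac{2686529}{1794628} \approx -1.497$)
$h - \sqrt{\frac{1}{7657 - 205681} + 99327} = - \frac{2686529}{1794628} - \sqrt{\frac{1}{7657 - 205681} + 99327} = - \frac{2686529}{1794628} - \sqrt{\frac{1}{-198024} + 99327} = - \frac{2686529}{1794628} - \sqrt{- \frac{1}{198024} + 99327} = - \frac{2686529}{1794628} - \sqrt{\frac{19669129847}{198024}} = - \frac{2686529}{1794628} - \frac{\sqrt{973739942205582}}{99012}$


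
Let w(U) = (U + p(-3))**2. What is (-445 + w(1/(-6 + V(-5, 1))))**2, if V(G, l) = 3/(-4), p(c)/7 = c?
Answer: 2676496/531441 ≈ 5.0363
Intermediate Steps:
p(c) = 7*c
V(G, l) = -3/4 (V(G, l) = 3*(-1/4) = -3/4)
w(U) = (-21 + U)**2 (w(U) = (U + 7*(-3))**2 = (U - 21)**2 = (-21 + U)**2)
(-445 + w(1/(-6 + V(-5, 1))))**2 = (-445 + (-21 + 1/(-6 - 3/4))**2)**2 = (-445 + (-21 + 1/(-27/4))**2)**2 = (-445 + (-21 - 4/27)**2)**2 = (-445 + (-571/27)**2)**2 = (-445 + 326041/729)**2 = (1636/729)**2 = 2676496/531441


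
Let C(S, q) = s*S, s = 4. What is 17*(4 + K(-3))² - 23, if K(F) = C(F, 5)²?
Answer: 372345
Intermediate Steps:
C(S, q) = 4*S
K(F) = 16*F² (K(F) = (4*F)² = 16*F²)
17*(4 + K(-3))² - 23 = 17*(4 + 16*(-3)²)² - 23 = 17*(4 + 16*9)² - 23 = 17*(4 + 144)² - 23 = 17*148² - 23 = 17*21904 - 23 = 372368 - 23 = 372345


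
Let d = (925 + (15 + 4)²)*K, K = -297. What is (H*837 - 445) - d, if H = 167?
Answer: 521276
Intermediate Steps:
d = -381942 (d = (925 + (15 + 4)²)*(-297) = (925 + 19²)*(-297) = (925 + 361)*(-297) = 1286*(-297) = -381942)
(H*837 - 445) - d = (167*837 - 445) - 1*(-381942) = (139779 - 445) + 381942 = 139334 + 381942 = 521276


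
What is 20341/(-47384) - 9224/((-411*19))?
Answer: 278227147/370021656 ≈ 0.75192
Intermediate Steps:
20341/(-47384) - 9224/((-411*19)) = 20341*(-1/47384) - 9224/(-7809) = -20341/47384 - 9224*(-1/7809) = -20341/47384 + 9224/7809 = 278227147/370021656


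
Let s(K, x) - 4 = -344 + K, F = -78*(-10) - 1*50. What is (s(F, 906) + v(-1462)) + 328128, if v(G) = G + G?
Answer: 325594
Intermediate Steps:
F = 730 (F = 780 - 50 = 730)
v(G) = 2*G
s(K, x) = -340 + K (s(K, x) = 4 + (-344 + K) = -340 + K)
(s(F, 906) + v(-1462)) + 328128 = ((-340 + 730) + 2*(-1462)) + 328128 = (390 - 2924) + 328128 = -2534 + 328128 = 325594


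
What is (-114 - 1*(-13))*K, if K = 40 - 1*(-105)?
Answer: -14645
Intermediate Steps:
K = 145 (K = 40 + 105 = 145)
(-114 - 1*(-13))*K = (-114 - 1*(-13))*145 = (-114 + 13)*145 = -101*145 = -14645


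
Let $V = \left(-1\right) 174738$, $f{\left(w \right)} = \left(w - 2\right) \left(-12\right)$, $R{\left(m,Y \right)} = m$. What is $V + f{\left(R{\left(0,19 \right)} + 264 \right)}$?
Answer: $-177882$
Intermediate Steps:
$f{\left(w \right)} = 24 - 12 w$ ($f{\left(w \right)} = \left(-2 + w\right) \left(-12\right) = 24 - 12 w$)
$V = -174738$
$V + f{\left(R{\left(0,19 \right)} + 264 \right)} = -174738 + \left(24 - 12 \left(0 + 264\right)\right) = -174738 + \left(24 - 3168\right) = -174738 - 3144 = -177882$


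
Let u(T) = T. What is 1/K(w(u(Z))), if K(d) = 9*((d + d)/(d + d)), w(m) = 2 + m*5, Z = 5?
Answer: ⅑ ≈ 0.11111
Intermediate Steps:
w(m) = 2 + 5*m
K(d) = 9 (K(d) = 9*((2*d)/((2*d))) = 9*((2*d)*(1/(2*d))) = 9*1 = 9)
1/K(w(u(Z))) = 1/9 = ⅑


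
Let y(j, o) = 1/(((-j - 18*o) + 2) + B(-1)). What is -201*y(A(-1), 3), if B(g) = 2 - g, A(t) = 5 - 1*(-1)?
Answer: 201/55 ≈ 3.6545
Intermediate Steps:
A(t) = 6 (A(t) = 5 + 1 = 6)
y(j, o) = 1/(5 - j - 18*o) (y(j, o) = 1/(((-j - 18*o) + 2) + (2 - 1*(-1))) = 1/((2 - j - 18*o) + (2 + 1)) = 1/((2 - j - 18*o) + 3) = 1/(5 - j - 18*o))
-201*y(A(-1), 3) = -(-201)/(-5 + 6 + 18*3) = -(-201)/(-5 + 6 + 54) = -(-201)/55 = -201*(-1/55) = 201/55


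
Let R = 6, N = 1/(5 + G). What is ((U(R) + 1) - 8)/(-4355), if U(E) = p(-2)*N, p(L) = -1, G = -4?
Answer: 8/4355 ≈ 0.0018370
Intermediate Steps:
N = 1 (N = 1/(5 - 4) = 1/1 = 1)
U(E) = -1 (U(E) = -1*1 = -1)
((U(R) + 1) - 8)/(-4355) = ((-1 + 1) - 8)/(-4355) = (0 - 8)*(-1/4355) = -8*(-1/4355) = 8/4355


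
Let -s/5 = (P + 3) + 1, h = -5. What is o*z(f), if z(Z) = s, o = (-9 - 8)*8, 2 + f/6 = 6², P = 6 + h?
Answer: 3400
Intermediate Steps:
P = 1 (P = 6 - 5 = 1)
f = 204 (f = -12 + 6*6² = -12 + 6*36 = -12 + 216 = 204)
s = -25 (s = -5*((1 + 3) + 1) = -5*(4 + 1) = -5*5 = -25)
o = -136 (o = -17*8 = -136)
z(Z) = -25
o*z(f) = -136*(-25) = 3400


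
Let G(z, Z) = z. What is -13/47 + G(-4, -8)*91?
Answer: -17121/47 ≈ -364.28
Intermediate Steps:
-13/47 + G(-4, -8)*91 = -13/47 - 4*91 = -13*1/47 - 364 = -13/47 - 364 = -17121/47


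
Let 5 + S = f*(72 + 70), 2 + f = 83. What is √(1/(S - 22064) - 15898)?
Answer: I*√1775194362689/10567 ≈ 126.09*I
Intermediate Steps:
f = 81 (f = -2 + 83 = 81)
S = 11497 (S = -5 + 81*(72 + 70) = -5 + 81*142 = -5 + 11502 = 11497)
√(1/(S - 22064) - 15898) = √(1/(11497 - 22064) - 15898) = √(1/(-10567) - 15898) = √(-1/10567 - 15898) = √(-167994167/10567) = I*√1775194362689/10567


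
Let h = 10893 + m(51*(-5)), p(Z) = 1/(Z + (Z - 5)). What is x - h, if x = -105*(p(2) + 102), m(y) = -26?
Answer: -21472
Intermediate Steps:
p(Z) = 1/(-5 + 2*Z) (p(Z) = 1/(Z + (-5 + Z)) = 1/(-5 + 2*Z))
x = -10605 (x = -105*(1/(-5 + 2*2) + 102) = -105*(1/(-5 + 4) + 102) = -105*(1/(-1) + 102) = -105*(-1 + 102) = -105*101 = -10605)
h = 10867 (h = 10893 - 26 = 10867)
x - h = -10605 - 1*10867 = -10605 - 10867 = -21472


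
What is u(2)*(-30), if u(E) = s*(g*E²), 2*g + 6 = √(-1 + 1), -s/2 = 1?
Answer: -720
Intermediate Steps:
s = -2 (s = -2*1 = -2)
g = -3 (g = -3 + √(-1 + 1)/2 = -3 + √0/2 = -3 + (½)*0 = -3 + 0 = -3)
u(E) = 6*E² (u(E) = -(-6)*E² = 6*E²)
u(2)*(-30) = (6*2²)*(-30) = (6*4)*(-30) = 24*(-30) = -720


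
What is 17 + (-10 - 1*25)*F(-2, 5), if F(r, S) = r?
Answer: 87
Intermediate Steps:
17 + (-10 - 1*25)*F(-2, 5) = 17 + (-10 - 1*25)*(-2) = 17 + (-10 - 25)*(-2) = 17 - 35*(-2) = 17 + 70 = 87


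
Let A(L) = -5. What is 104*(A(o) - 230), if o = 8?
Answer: -24440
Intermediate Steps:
104*(A(o) - 230) = 104*(-5 - 230) = 104*(-235) = -24440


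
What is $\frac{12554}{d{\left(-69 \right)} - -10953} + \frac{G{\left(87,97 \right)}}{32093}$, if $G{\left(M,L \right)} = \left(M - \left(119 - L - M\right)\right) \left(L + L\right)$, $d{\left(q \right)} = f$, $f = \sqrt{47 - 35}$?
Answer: $\frac{2650178948534}{1283379782107} - \frac{25108 \sqrt{3}}{119968197} \approx 2.0646$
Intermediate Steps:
$f = 2 \sqrt{3}$ ($f = \sqrt{12} = 2 \sqrt{3} \approx 3.4641$)
$d{\left(q \right)} = 2 \sqrt{3}$
$G{\left(M,L \right)} = 2 L \left(-119 + L + 2 M\right)$ ($G{\left(M,L \right)} = \left(M - \left(119 - L - M\right)\right) 2 L = \left(M + \left(-119 + L + M\right)\right) 2 L = \left(-119 + L + 2 M\right) 2 L = 2 L \left(-119 + L + 2 M\right)$)
$\frac{12554}{d{\left(-69 \right)} - -10953} + \frac{G{\left(87,97 \right)}}{32093} = \frac{12554}{2 \sqrt{3} - -10953} + \frac{2 \cdot 97 \left(-119 + 97 + 2 \cdot 87\right)}{32093} = \frac{12554}{2 \sqrt{3} + 10953} + 2 \cdot 97 \left(-119 + 97 + 174\right) \frac{1}{32093} = \frac{12554}{10953 + 2 \sqrt{3}} + 2 \cdot 97 \cdot 152 \cdot \frac{1}{32093} = \frac{12554}{10953 + 2 \sqrt{3}} + 29488 \cdot \frac{1}{32093} = \frac{12554}{10953 + 2 \sqrt{3}} + \frac{29488}{32093} = \frac{29488}{32093} + \frac{12554}{10953 + 2 \sqrt{3}}$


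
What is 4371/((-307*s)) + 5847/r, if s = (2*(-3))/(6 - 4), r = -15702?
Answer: 7027595/1606838 ≈ 4.3736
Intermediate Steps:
s = -3 (s = -6/2 = -6*½ = -3)
4371/((-307*s)) + 5847/r = 4371/((-307*(-3))) + 5847/(-15702) = 4371/921 + 5847*(-1/15702) = 4371*(1/921) - 1949/5234 = 1457/307 - 1949/5234 = 7027595/1606838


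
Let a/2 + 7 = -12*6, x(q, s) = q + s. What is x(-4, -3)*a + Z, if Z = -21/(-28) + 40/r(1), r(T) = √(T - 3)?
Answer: 4427/4 - 20*I*√2 ≈ 1106.8 - 28.284*I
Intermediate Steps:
r(T) = √(-3 + T)
Z = ¾ - 20*I*√2 (Z = -21/(-28) + 40/(√(-3 + 1)) = -21*(-1/28) + 40/(√(-2)) = ¾ + 40/((I*√2)) = ¾ + 40*(-I*√2/2) = ¾ - 20*I*√2 ≈ 0.75 - 28.284*I)
a = -158 (a = -14 + 2*(-12*6) = -14 + 2*(-72) = -14 - 144 = -158)
x(-4, -3)*a + Z = (-4 - 3)*(-158) + (¾ - 20*I*√2) = -7*(-158) + (¾ - 20*I*√2) = 1106 + (¾ - 20*I*√2) = 4427/4 - 20*I*√2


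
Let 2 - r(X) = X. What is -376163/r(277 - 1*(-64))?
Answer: 376163/339 ≈ 1109.6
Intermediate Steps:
r(X) = 2 - X
-376163/r(277 - 1*(-64)) = -376163/(2 - (277 - 1*(-64))) = -376163/(2 - (277 + 64)) = -376163/(2 - 1*341) = -376163/(2 - 341) = -376163/(-339) = -376163*(-1/339) = 376163/339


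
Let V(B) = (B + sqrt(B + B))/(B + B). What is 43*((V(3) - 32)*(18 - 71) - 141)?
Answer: 131451/2 - 2279*sqrt(6)/6 ≈ 64795.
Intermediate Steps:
V(B) = (B + sqrt(2)*sqrt(B))/(2*B) (V(B) = (B + sqrt(2*B))/((2*B)) = (B + sqrt(2)*sqrt(B))*(1/(2*B)) = (B + sqrt(2)*sqrt(B))/(2*B))
43*((V(3) - 32)*(18 - 71) - 141) = 43*(((1/2 + sqrt(2)/(2*sqrt(3))) - 32)*(18 - 71) - 141) = 43*(((1/2 + sqrt(2)*(sqrt(3)/3)/2) - 32)*(-53) - 141) = 43*(((1/2 + sqrt(6)/6) - 32)*(-53) - 141) = 43*((-63/2 + sqrt(6)/6)*(-53) - 141) = 43*((3339/2 - 53*sqrt(6)/6) - 141) = 43*(3057/2 - 53*sqrt(6)/6) = 131451/2 - 2279*sqrt(6)/6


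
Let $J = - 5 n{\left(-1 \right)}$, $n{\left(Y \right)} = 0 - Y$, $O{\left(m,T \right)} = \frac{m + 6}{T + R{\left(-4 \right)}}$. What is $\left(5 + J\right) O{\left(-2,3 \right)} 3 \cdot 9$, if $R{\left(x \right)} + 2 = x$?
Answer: $0$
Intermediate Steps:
$R{\left(x \right)} = -2 + x$
$O{\left(m,T \right)} = \frac{6 + m}{-6 + T}$ ($O{\left(m,T \right)} = \frac{m + 6}{T - 6} = \frac{6 + m}{T - 6} = \frac{6 + m}{-6 + T}$)
$n{\left(Y \right)} = - Y$
$J = -5$ ($J = - 5 \left(\left(-1\right) \left(-1\right)\right) = \left(-5\right) 1 = -5$)
$\left(5 + J\right) O{\left(-2,3 \right)} 3 \cdot 9 = \left(5 - 5\right) \frac{6 - 2}{-6 + 3} \cdot 3 \cdot 9 = 0 \frac{1}{-3} \cdot 4 \cdot 3 \cdot 9 = 0 \left(\left(- \frac{1}{3}\right) 4\right) 3 \cdot 9 = 0 \left(- \frac{4}{3}\right) 3 \cdot 9 = 0 \cdot 3 \cdot 9 = 0 \cdot 9 = 0$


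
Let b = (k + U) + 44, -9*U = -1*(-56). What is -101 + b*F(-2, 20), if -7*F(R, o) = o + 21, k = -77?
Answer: 8110/63 ≈ 128.73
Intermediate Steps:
U = -56/9 (U = -(-1)*(-56)/9 = -⅑*56 = -56/9 ≈ -6.2222)
b = -353/9 (b = (-77 - 56/9) + 44 = -749/9 + 44 = -353/9 ≈ -39.222)
F(R, o) = -3 - o/7 (F(R, o) = -(o + 21)/7 = -(21 + o)/7 = -3 - o/7)
-101 + b*F(-2, 20) = -101 - 353*(-3 - ⅐*20)/9 = -101 - 353*(-3 - 20/7)/9 = -101 - 353/9*(-41/7) = -101 + 14473/63 = 8110/63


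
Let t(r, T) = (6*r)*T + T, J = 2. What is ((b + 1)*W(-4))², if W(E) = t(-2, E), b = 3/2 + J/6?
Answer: 139876/9 ≈ 15542.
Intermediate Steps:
t(r, T) = T + 6*T*r (t(r, T) = 6*T*r + T = T + 6*T*r)
b = 11/6 (b = 3/2 + 2/6 = 3*(½) + 2*(⅙) = 3/2 + ⅓ = 11/6 ≈ 1.8333)
W(E) = -11*E (W(E) = E*(1 + 6*(-2)) = E*(1 - 12) = E*(-11) = -11*E)
((b + 1)*W(-4))² = ((11/6 + 1)*(-11*(-4)))² = ((17/6)*44)² = (374/3)² = 139876/9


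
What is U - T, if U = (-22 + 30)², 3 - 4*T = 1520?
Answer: 1773/4 ≈ 443.25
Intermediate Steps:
T = -1517/4 (T = ¾ - ¼*1520 = ¾ - 380 = -1517/4 ≈ -379.25)
U = 64 (U = 8² = 64)
U - T = 64 - 1*(-1517/4) = 64 + 1517/4 = 1773/4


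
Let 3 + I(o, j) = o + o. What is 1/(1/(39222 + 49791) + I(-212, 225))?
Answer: -89013/38008550 ≈ -0.0023419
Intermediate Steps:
I(o, j) = -3 + 2*o (I(o, j) = -3 + (o + o) = -3 + 2*o)
1/(1/(39222 + 49791) + I(-212, 225)) = 1/(1/(39222 + 49791) + (-3 + 2*(-212))) = 1/(1/89013 + (-3 - 424)) = 1/(1/89013 - 427) = 1/(-38008550/89013) = -89013/38008550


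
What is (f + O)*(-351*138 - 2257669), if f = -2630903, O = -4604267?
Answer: 16685076183190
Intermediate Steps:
(f + O)*(-351*138 - 2257669) = (-2630903 - 4604267)*(-351*138 - 2257669) = -7235170*(-48438 - 2257669) = -7235170*(-2306107) = 16685076183190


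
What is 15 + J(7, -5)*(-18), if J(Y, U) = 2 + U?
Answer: 69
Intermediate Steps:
15 + J(7, -5)*(-18) = 15 + (2 - 5)*(-18) = 15 - 3*(-18) = 15 + 54 = 69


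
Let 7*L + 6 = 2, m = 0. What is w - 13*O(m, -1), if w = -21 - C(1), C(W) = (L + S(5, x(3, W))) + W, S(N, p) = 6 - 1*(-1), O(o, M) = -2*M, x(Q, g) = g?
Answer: -381/7 ≈ -54.429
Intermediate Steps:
L = -4/7 (L = -6/7 + (1/7)*2 = -6/7 + 2/7 = -4/7 ≈ -0.57143)
S(N, p) = 7 (S(N, p) = 6 + 1 = 7)
C(W) = 45/7 + W (C(W) = (-4/7 + 7) + W = 45/7 + W)
w = -199/7 (w = -21 - (45/7 + 1) = -21 - 1*52/7 = -21 - 52/7 = -199/7 ≈ -28.429)
w - 13*O(m, -1) = -199/7 - (-26)*(-1) = -199/7 - 13*2 = -199/7 - 26 = -381/7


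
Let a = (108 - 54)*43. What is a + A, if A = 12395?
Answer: 14717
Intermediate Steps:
a = 2322 (a = 54*43 = 2322)
a + A = 2322 + 12395 = 14717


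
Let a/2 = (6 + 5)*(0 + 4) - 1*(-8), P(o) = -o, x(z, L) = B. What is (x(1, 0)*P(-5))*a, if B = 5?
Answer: 2600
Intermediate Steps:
x(z, L) = 5
a = 104 (a = 2*((6 + 5)*(0 + 4) - 1*(-8)) = 2*(11*4 + 8) = 2*(44 + 8) = 2*52 = 104)
(x(1, 0)*P(-5))*a = (5*(-1*(-5)))*104 = (5*5)*104 = 25*104 = 2600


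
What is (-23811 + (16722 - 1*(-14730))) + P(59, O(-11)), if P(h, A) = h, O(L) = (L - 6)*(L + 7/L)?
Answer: 7700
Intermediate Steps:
O(L) = (-6 + L)*(L + 7/L)
(-23811 + (16722 - 1*(-14730))) + P(59, O(-11)) = (-23811 + (16722 - 1*(-14730))) + 59 = (-23811 + (16722 + 14730)) + 59 = (-23811 + 31452) + 59 = 7641 + 59 = 7700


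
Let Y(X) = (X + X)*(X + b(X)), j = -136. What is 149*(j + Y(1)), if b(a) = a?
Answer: -19668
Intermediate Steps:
Y(X) = 4*X² (Y(X) = (X + X)*(X + X) = (2*X)*(2*X) = 4*X²)
149*(j + Y(1)) = 149*(-136 + 4*1²) = 149*(-136 + 4*1) = 149*(-136 + 4) = 149*(-132) = -19668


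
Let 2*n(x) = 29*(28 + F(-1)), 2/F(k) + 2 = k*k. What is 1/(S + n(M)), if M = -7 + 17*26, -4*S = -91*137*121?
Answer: 4/1510015 ≈ 2.6490e-6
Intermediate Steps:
S = 1508507/4 (S = -(-91*137)*121/4 = -(-12467)*121/4 = -¼*(-1508507) = 1508507/4 ≈ 3.7713e+5)
F(k) = 2/(-2 + k²) (F(k) = 2/(-2 + k*k) = 2/(-2 + k²))
M = 435 (M = -7 + 442 = 435)
n(x) = 377 (n(x) = (29*(28 + 2/(-2 + (-1)²)))/2 = (29*(28 + 2/(-2 + 1)))/2 = (29*(28 + 2/(-1)))/2 = (29*(28 + 2*(-1)))/2 = (29*(28 - 2))/2 = (29*26)/2 = (½)*754 = 377)
1/(S + n(M)) = 1/(1508507/4 + 377) = 1/(1510015/4) = 4/1510015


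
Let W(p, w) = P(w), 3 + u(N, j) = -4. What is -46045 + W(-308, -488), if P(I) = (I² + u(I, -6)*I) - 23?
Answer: 195492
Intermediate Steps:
u(N, j) = -7 (u(N, j) = -3 - 4 = -7)
P(I) = -23 + I² - 7*I (P(I) = (I² - 7*I) - 23 = -23 + I² - 7*I)
W(p, w) = -23 + w² - 7*w
-46045 + W(-308, -488) = -46045 + (-23 + (-488)² - 7*(-488)) = -46045 + (-23 + 238144 + 3416) = -46045 + 241537 = 195492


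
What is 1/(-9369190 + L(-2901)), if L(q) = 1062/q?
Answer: -967/9060007084 ≈ -1.0673e-7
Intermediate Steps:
1/(-9369190 + L(-2901)) = 1/(-9369190 + 1062/(-2901)) = 1/(-9369190 + 1062*(-1/2901)) = 1/(-9369190 - 354/967) = 1/(-9060007084/967) = -967/9060007084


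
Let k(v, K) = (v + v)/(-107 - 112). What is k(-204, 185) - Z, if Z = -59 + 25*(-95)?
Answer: 177818/73 ≈ 2435.9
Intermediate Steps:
Z = -2434 (Z = -59 - 2375 = -2434)
k(v, K) = -2*v/219 (k(v, K) = (2*v)/(-219) = (2*v)*(-1/219) = -2*v/219)
k(-204, 185) - Z = -2/219*(-204) - 1*(-2434) = 136/73 + 2434 = 177818/73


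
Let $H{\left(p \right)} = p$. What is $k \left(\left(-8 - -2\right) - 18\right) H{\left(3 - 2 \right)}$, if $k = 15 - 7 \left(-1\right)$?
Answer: $-528$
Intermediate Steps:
$k = 22$ ($k = 15 - -7 = 15 + 7 = 22$)
$k \left(\left(-8 - -2\right) - 18\right) H{\left(3 - 2 \right)} = 22 \left(\left(-8 - -2\right) - 18\right) \left(3 - 2\right) = 22 \left(\left(-8 + 2\right) - 18\right) \left(3 - 2\right) = 22 \left(-6 - 18\right) 1 = 22 \left(-24\right) 1 = \left(-528\right) 1 = -528$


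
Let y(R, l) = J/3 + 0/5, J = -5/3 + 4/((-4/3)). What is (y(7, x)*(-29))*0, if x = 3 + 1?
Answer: 0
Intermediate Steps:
J = -14/3 (J = -5*⅓ + 4/((-4*⅓)) = -5/3 + 4/(-4/3) = -5/3 + 4*(-¾) = -5/3 - 3 = -14/3 ≈ -4.6667)
x = 4
y(R, l) = -14/9 (y(R, l) = -14/3/3 + 0/5 = -14/3*⅓ + 0*(⅕) = -14/9 + 0 = -14/9)
(y(7, x)*(-29))*0 = -14/9*(-29)*0 = (406/9)*0 = 0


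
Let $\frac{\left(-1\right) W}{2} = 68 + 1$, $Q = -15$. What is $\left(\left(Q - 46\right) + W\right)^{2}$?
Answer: $39601$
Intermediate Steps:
$W = -138$ ($W = - 2 \left(68 + 1\right) = \left(-2\right) 69 = -138$)
$\left(\left(Q - 46\right) + W\right)^{2} = \left(\left(-15 - 46\right) - 138\right)^{2} = \left(-61 - 138\right)^{2} = \left(-199\right)^{2} = 39601$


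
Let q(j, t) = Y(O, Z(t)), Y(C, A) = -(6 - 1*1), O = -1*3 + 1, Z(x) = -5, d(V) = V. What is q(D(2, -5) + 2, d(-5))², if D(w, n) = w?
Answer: 25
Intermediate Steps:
O = -2 (O = -3 + 1 = -2)
Y(C, A) = -5 (Y(C, A) = -(6 - 1) = -1*5 = -5)
q(j, t) = -5
q(D(2, -5) + 2, d(-5))² = (-5)² = 25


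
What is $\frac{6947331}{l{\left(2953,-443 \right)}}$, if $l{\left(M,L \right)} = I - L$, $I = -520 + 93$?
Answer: $\frac{6947331}{16} \approx 4.3421 \cdot 10^{5}$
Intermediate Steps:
$I = -427$
$l{\left(M,L \right)} = -427 - L$
$\frac{6947331}{l{\left(2953,-443 \right)}} = \frac{6947331}{-427 - -443} = \frac{6947331}{-427 + 443} = \frac{6947331}{16}$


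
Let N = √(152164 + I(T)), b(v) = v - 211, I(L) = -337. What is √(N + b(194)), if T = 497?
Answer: √(-17 + √151827) ≈ 19.304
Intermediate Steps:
b(v) = -211 + v
N = √151827 (N = √(152164 - 337) = √151827 ≈ 389.65)
√(N + b(194)) = √(√151827 + (-211 + 194)) = √(√151827 - 17) = √(-17 + √151827)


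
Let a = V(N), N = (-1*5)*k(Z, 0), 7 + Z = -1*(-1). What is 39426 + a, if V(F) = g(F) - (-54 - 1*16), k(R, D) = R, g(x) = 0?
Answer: 39496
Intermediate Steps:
Z = -6 (Z = -7 - 1*(-1) = -7 + 1 = -6)
N = 30 (N = -1*5*(-6) = -5*(-6) = 30)
V(F) = 70 (V(F) = 0 - (-54 - 1*16) = 0 - (-54 - 16) = 0 - 1*(-70) = 0 + 70 = 70)
a = 70
39426 + a = 39426 + 70 = 39496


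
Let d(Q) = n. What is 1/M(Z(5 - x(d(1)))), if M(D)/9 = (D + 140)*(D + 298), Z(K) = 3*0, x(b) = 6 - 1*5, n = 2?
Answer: 1/375480 ≈ 2.6633e-6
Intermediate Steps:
d(Q) = 2
x(b) = 1 (x(b) = 6 - 5 = 1)
Z(K) = 0
M(D) = 9*(140 + D)*(298 + D) (M(D) = 9*((D + 140)*(D + 298)) = 9*((140 + D)*(298 + D)) = 9*(140 + D)*(298 + D))
1/M(Z(5 - x(d(1)))) = 1/(375480 + 9*0² + 3942*0) = 1/(375480 + 9*0 + 0) = 1/(375480 + 0 + 0) = 1/375480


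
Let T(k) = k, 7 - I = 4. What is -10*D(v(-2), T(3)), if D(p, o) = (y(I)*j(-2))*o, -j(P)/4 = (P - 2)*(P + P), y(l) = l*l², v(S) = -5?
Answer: 51840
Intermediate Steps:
I = 3 (I = 7 - 1*4 = 7 - 4 = 3)
y(l) = l³
j(P) = -8*P*(-2 + P) (j(P) = -4*(P - 2)*(P + P) = -4*(-2 + P)*2*P = -8*P*(-2 + P))
D(p, o) = -1728*o (D(p, o) = (3³*(8*(-2)*(2 - 1*(-2))))*o = (27*(8*(-2)*(2 + 2)))*o = (27*(8*(-2)*4))*o = (27*(-64))*o = -1728*o)
-10*D(v(-2), T(3)) = -(-17280)*3 = -10*(-5184) = 51840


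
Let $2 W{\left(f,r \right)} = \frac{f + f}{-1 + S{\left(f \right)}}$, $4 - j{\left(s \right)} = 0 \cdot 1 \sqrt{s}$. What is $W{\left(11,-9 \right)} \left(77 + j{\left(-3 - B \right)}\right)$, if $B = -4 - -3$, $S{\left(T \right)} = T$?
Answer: $\frac{891}{10} \approx 89.1$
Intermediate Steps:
$B = -1$ ($B = -4 + 3 = -1$)
$j{\left(s \right)} = 4$ ($j{\left(s \right)} = 4 - 0 \cdot 1 \sqrt{s} = 4 - 0 \sqrt{s} = 4 - 0 = 4 + 0 = 4$)
$W{\left(f,r \right)} = \frac{f}{-1 + f}$ ($W{\left(f,r \right)} = \frac{\left(f + f\right) \frac{1}{-1 + f}}{2} = \frac{2 f \frac{1}{-1 + f}}{2} = \frac{f}{-1 + f}$)
$W{\left(11,-9 \right)} \left(77 + j{\left(-3 - B \right)}\right) = \frac{11}{-1 + 11} \left(77 + 4\right) = \frac{11}{10} \cdot 81 = \frac{891}{10}$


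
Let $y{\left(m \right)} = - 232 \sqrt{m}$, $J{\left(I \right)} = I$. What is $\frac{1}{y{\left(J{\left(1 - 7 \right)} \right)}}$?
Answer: $\frac{i \sqrt{6}}{1392} \approx 0.0017597 i$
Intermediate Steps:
$\frac{1}{y{\left(J{\left(1 - 7 \right)} \right)}} = \frac{1}{\left(-232\right) \sqrt{1 - 7}} = \frac{1}{\left(-232\right) \sqrt{-6}} = \frac{1}{\left(-232\right) i \sqrt{6}} = \frac{i \sqrt{6}}{1392}$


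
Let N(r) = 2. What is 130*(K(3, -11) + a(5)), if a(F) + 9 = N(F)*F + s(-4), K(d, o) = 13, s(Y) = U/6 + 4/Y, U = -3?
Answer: 1625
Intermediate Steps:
s(Y) = -1/2 + 4/Y (s(Y) = -3/6 + 4/Y = -3*1/6 + 4/Y = -1/2 + 4/Y)
a(F) = -21/2 + 2*F (a(F) = -9 + (2*F + (1/2)*(8 - 1*(-4))/(-4)) = -9 + (2*F + (1/2)*(-1/4)*(8 + 4)) = -9 + (2*F + (1/2)*(-1/4)*12) = -9 + (2*F - 3/2) = -9 + (-3/2 + 2*F) = -21/2 + 2*F)
130*(K(3, -11) + a(5)) = 130*(13 + (-21/2 + 2*5)) = 130*(13 + (-21/2 + 10)) = 130*(13 - 1/2) = 130*(25/2) = 1625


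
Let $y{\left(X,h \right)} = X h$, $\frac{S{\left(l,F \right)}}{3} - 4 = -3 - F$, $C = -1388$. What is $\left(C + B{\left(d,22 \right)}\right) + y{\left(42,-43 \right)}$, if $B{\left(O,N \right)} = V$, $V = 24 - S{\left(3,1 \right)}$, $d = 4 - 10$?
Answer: $-3170$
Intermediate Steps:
$d = -6$ ($d = 4 - 10 = -6$)
$S{\left(l,F \right)} = 3 - 3 F$ ($S{\left(l,F \right)} = 12 + 3 \left(-3 - F\right) = 12 - \left(9 + 3 F\right) = 3 - 3 F$)
$V = 24$ ($V = 24 - \left(3 - 3\right) = 24 - 0 = 24 + 0 = 24$)
$B{\left(O,N \right)} = 24$
$\left(C + B{\left(d,22 \right)}\right) + y{\left(42,-43 \right)} = \left(-1388 + 24\right) + 42 \left(-43\right) = -1364 - 1806 = -3170$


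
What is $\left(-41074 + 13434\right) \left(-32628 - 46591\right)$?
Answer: $2189613160$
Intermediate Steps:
$\left(-41074 + 13434\right) \left(-32628 - 46591\right) = \left(-27640\right) \left(-79219\right) = 2189613160$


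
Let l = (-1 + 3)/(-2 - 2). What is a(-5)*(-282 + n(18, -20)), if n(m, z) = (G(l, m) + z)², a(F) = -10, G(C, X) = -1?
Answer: -1590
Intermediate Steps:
l = -½ (l = 2/(-4) = 2*(-¼) = -½ ≈ -0.50000)
n(m, z) = (-1 + z)²
a(-5)*(-282 + n(18, -20)) = -10*(-282 + (-1 - 20)²) = -10*(-282 + (-21)²) = -10*(-282 + 441) = -10*159 = -1590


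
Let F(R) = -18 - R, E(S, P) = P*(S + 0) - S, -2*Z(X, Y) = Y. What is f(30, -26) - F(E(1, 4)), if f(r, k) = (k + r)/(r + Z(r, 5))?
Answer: 1163/55 ≈ 21.145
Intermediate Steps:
Z(X, Y) = -Y/2
f(r, k) = (k + r)/(-5/2 + r) (f(r, k) = (k + r)/(r - 1/2*5) = (k + r)/(r - 5/2) = (k + r)/(-5/2 + r))
E(S, P) = -S + P*S (E(S, P) = P*S - S = -S + P*S)
f(30, -26) - F(E(1, 4)) = 2*(-26 + 30)/(-5 + 2*30) - (-18 - (-1 + 4)) = 2*4/(-5 + 60) - (-18 - 3) = 2*4/55 - (-18 - 1*3) = 2*(1/55)*4 - (-18 - 3) = 8/55 - 1*(-21) = 8/55 + 21 = 1163/55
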